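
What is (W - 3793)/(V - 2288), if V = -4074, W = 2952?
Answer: 841/6362 ≈ 0.13219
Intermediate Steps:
(W - 3793)/(V - 2288) = (2952 - 3793)/(-4074 - 2288) = -841/(-6362) = -841*(-1/6362) = 841/6362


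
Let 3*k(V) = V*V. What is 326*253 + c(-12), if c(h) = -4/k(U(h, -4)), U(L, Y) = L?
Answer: 989735/12 ≈ 82478.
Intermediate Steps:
k(V) = V**2/3 (k(V) = (V*V)/3 = V**2/3)
c(h) = -12/h**2 (c(h) = -4*3/h**2 = -12/h**2)
326*253 + c(-12) = 326*253 - 12/(-12)**2 = 82478 - 12*1/144 = 82478 - 1/12 = 989735/12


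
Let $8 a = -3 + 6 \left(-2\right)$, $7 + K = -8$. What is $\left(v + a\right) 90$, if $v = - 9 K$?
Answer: $\frac{47925}{4} \approx 11981.0$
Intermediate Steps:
$K = -15$ ($K = -7 - 8 = -15$)
$a = - \frac{15}{8}$ ($a = \frac{-3 + 6 \left(-2\right)}{8} = \frac{-3 - 12}{8} = \frac{1}{8} \left(-15\right) = - \frac{15}{8} \approx -1.875$)
$v = 135$ ($v = \left(-9\right) \left(-15\right) = 135$)
$\left(v + a\right) 90 = \left(135 - \frac{15}{8}\right) 90 = \frac{1065}{8} \cdot 90 = \frac{47925}{4}$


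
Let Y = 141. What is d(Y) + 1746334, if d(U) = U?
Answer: 1746475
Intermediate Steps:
d(Y) + 1746334 = 141 + 1746334 = 1746475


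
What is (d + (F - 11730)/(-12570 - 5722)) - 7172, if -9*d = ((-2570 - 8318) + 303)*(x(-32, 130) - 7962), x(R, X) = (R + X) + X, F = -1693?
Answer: -499548004363/54876 ≈ -9.1032e+6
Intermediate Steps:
x(R, X) = R + 2*X
d = -27288130/3 (d = -((-2570 - 8318) + 303)*((-32 + 2*130) - 7962)/9 = -(-10888 + 303)*((-32 + 260) - 7962)/9 = -(-10585)*(228 - 7962)/9 = -(-10585)*(-7734)/9 = -1/9*81864390 = -27288130/3 ≈ -9.0960e+6)
(d + (F - 11730)/(-12570 - 5722)) - 7172 = (-27288130/3 + (-1693 - 11730)/(-12570 - 5722)) - 7172 = (-27288130/3 - 13423/(-18292)) - 7172 = (-27288130/3 - 13423*(-1/18292)) - 7172 = (-27288130/3 + 13423/18292) - 7172 = -499154433691/54876 - 7172 = -499548004363/54876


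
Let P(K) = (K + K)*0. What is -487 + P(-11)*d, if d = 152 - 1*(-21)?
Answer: -487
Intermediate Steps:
d = 173 (d = 152 + 21 = 173)
P(K) = 0 (P(K) = (2*K)*0 = 0)
-487 + P(-11)*d = -487 + 0*173 = -487 + 0 = -487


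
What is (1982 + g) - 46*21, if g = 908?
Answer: 1924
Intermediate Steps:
(1982 + g) - 46*21 = (1982 + 908) - 46*21 = 2890 - 966 = 1924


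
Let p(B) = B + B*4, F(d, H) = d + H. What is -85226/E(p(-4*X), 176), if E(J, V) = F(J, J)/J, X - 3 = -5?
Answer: -42613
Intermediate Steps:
X = -2 (X = 3 - 5 = -2)
F(d, H) = H + d
p(B) = 5*B (p(B) = B + 4*B = 5*B)
E(J, V) = 2 (E(J, V) = (J + J)/J = (2*J)/J = 2)
-85226/E(p(-4*X), 176) = -85226/2 = -85226*1/2 = -42613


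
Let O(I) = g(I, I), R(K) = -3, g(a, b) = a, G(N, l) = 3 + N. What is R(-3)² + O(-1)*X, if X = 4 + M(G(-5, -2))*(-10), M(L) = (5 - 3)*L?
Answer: -35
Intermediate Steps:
O(I) = I
M(L) = 2*L
X = 44 (X = 4 + (2*(3 - 5))*(-10) = 4 + (2*(-2))*(-10) = 4 - 4*(-10) = 4 + 40 = 44)
R(-3)² + O(-1)*X = (-3)² - 1*44 = 9 - 44 = -35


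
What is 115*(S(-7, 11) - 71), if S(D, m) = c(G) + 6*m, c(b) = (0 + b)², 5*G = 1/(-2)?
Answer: -11477/20 ≈ -573.85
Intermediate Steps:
G = -⅒ (G = (⅕)/(-2) = (⅕)*(-½) = -⅒ ≈ -0.10000)
c(b) = b²
S(D, m) = 1/100 + 6*m (S(D, m) = (-⅒)² + 6*m = 1/100 + 6*m)
115*(S(-7, 11) - 71) = 115*((1/100 + 6*11) - 71) = 115*((1/100 + 66) - 71) = 115*(6601/100 - 71) = 115*(-499/100) = -11477/20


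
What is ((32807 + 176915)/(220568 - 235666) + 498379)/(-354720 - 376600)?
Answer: -376215821/552073468 ≈ -0.68146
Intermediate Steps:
((32807 + 176915)/(220568 - 235666) + 498379)/(-354720 - 376600) = (209722/(-15098) + 498379)/(-731320) = (209722*(-1/15098) + 498379)*(-1/731320) = (-104861/7549 + 498379)*(-1/731320) = (3762158210/7549)*(-1/731320) = -376215821/552073468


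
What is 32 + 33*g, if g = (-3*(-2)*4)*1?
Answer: 824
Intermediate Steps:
g = 24 (g = (6*4)*1 = 24*1 = 24)
32 + 33*g = 32 + 33*24 = 32 + 792 = 824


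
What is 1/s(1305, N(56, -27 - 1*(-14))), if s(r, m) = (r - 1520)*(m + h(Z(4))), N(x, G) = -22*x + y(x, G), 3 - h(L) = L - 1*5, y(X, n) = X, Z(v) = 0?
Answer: 1/251120 ≈ 3.9822e-6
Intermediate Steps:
h(L) = 8 - L (h(L) = 3 - (L - 1*5) = 3 - (L - 5) = 3 - (-5 + L) = 3 + (5 - L) = 8 - L)
N(x, G) = -21*x (N(x, G) = -22*x + x = -21*x)
s(r, m) = (-1520 + r)*(8 + m) (s(r, m) = (r - 1520)*(m + (8 - 1*0)) = (-1520 + r)*(m + (8 + 0)) = (-1520 + r)*(m + 8) = (-1520 + r)*(8 + m))
1/s(1305, N(56, -27 - 1*(-14))) = 1/(-12160 - (-31920)*56 + 8*1305 - 21*56*1305) = 1/(-12160 - 1520*(-1176) + 10440 - 1176*1305) = 1/(-12160 + 1787520 + 10440 - 1534680) = 1/251120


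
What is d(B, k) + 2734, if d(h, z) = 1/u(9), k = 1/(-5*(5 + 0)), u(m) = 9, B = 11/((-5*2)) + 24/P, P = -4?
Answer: 24607/9 ≈ 2734.1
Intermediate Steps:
B = -71/10 (B = 11/((-5*2)) + 24/(-4) = 11/(-10) + 24*(-¼) = 11*(-⅒) - 6 = -11/10 - 6 = -71/10 ≈ -7.1000)
k = -1/25 (k = 1/(-5*5) = 1/(-25) = -1/25 ≈ -0.040000)
d(h, z) = ⅑ (d(h, z) = 1/9 = ⅑)
d(B, k) + 2734 = ⅑ + 2734 = 24607/9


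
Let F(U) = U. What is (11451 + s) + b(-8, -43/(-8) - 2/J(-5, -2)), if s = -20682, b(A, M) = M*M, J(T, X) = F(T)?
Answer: -14716239/1600 ≈ -9197.7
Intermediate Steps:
J(T, X) = T
b(A, M) = M²
(11451 + s) + b(-8, -43/(-8) - 2/J(-5, -2)) = (11451 - 20682) + (-43/(-8) - 2/(-5))² = -9231 + (-43*(-⅛) - 2*(-⅕))² = -9231 + (43/8 + ⅖)² = -9231 + (231/40)² = -9231 + 53361/1600 = -14716239/1600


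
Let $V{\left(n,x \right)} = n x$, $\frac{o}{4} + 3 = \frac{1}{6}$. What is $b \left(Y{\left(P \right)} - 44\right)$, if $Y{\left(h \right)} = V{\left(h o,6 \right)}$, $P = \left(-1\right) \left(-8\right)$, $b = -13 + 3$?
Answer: $5880$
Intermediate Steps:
$o = - \frac{34}{3}$ ($o = -12 + \frac{4}{6} = -12 + 4 \cdot \frac{1}{6} = -12 + \frac{2}{3} = - \frac{34}{3} \approx -11.333$)
$b = -10$
$P = 8$
$Y{\left(h \right)} = - 68 h$ ($Y{\left(h \right)} = h \left(- \frac{34}{3}\right) 6 = - \frac{34 h}{3} \cdot 6 = - 68 h$)
$b \left(Y{\left(P \right)} - 44\right) = - 10 \left(\left(-68\right) 8 - 44\right) = - 10 \left(-544 - 44\right) = \left(-10\right) \left(-588\right) = 5880$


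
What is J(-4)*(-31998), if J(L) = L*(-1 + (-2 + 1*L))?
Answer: -895944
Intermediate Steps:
J(L) = L*(-3 + L) (J(L) = L*(-1 + (-2 + L)) = L*(-3 + L))
J(-4)*(-31998) = -4*(-3 - 4)*(-31998) = -4*(-7)*(-31998) = 28*(-31998) = -895944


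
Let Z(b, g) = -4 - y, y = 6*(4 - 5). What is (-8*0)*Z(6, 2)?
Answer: 0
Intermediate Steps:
y = -6 (y = 6*(-1) = -6)
Z(b, g) = 2 (Z(b, g) = -4 - 1*(-6) = -4 + 6 = 2)
(-8*0)*Z(6, 2) = -8*0*2 = 0*2 = 0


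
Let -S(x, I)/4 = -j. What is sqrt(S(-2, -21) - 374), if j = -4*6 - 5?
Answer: 7*I*sqrt(10) ≈ 22.136*I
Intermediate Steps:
j = -29 (j = -24 - 5 = -29)
S(x, I) = -116 (S(x, I) = -(-4)*(-29) = -4*29 = -116)
sqrt(S(-2, -21) - 374) = sqrt(-116 - 374) = sqrt(-490) = 7*I*sqrt(10)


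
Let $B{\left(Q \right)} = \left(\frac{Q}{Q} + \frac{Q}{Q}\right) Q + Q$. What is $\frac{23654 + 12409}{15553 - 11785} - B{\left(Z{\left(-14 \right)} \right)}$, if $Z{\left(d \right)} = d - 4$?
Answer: $\frac{79845}{1256} \approx 63.571$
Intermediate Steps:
$Z{\left(d \right)} = -4 + d$
$B{\left(Q \right)} = 3 Q$ ($B{\left(Q \right)} = \left(1 + 1\right) Q + Q = 2 Q + Q = 3 Q$)
$\frac{23654 + 12409}{15553 - 11785} - B{\left(Z{\left(-14 \right)} \right)} = \frac{23654 + 12409}{15553 - 11785} - 3 \left(-4 - 14\right) = \frac{36063}{3768} - 3 \left(-18\right) = 36063 \cdot \frac{1}{3768} - -54 = \frac{12021}{1256} + 54 = \frac{79845}{1256}$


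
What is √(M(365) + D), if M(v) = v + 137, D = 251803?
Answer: √252305 ≈ 502.30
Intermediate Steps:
M(v) = 137 + v
√(M(365) + D) = √((137 + 365) + 251803) = √(502 + 251803) = √252305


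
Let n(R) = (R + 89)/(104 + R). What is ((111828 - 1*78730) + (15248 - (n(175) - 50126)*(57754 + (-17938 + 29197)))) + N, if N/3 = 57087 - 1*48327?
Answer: 321720011408/93 ≈ 3.4594e+9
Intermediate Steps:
n(R) = (89 + R)/(104 + R)
N = 26280 (N = 3*(57087 - 1*48327) = 3*(57087 - 48327) = 3*8760 = 26280)
((111828 - 1*78730) + (15248 - (n(175) - 50126)*(57754 + (-17938 + 29197)))) + N = ((111828 - 1*78730) + (15248 - ((89 + 175)/(104 + 175) - 50126)*(57754 + (-17938 + 29197)))) + 26280 = ((111828 - 78730) + (15248 - (264/279 - 50126)*(57754 + 11259))) + 26280 = (33098 + (15248 - ((1/279)*264 - 50126)*69013)) + 26280 = (33098 + (15248 - (88/93 - 50126)*69013)) + 26280 = (33098 + (15248 - (-4661630)*69013/93)) + 26280 = (33098 + (15248 - 1*(-321713071190/93))) + 26280 = (33098 + (15248 + 321713071190/93)) + 26280 = (33098 + 321714489254/93) + 26280 = 321717567368/93 + 26280 = 321720011408/93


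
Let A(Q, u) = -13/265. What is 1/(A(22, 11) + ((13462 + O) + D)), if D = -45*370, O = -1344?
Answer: -265/1200993 ≈ -0.00022065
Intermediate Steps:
A(Q, u) = -13/265 (A(Q, u) = -13*1/265 = -13/265)
D = -16650
1/(A(22, 11) + ((13462 + O) + D)) = 1/(-13/265 + ((13462 - 1344) - 16650)) = 1/(-13/265 + (12118 - 16650)) = 1/(-13/265 - 4532) = 1/(-1200993/265) = -265/1200993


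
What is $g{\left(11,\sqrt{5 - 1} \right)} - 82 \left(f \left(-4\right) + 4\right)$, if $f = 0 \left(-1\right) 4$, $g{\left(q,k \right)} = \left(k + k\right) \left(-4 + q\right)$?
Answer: $-300$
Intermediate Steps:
$g{\left(q,k \right)} = 2 k \left(-4 + q\right)$
$f = 0$ ($f = 0 \cdot 4 = 0$)
$g{\left(11,\sqrt{5 - 1} \right)} - 82 \left(f \left(-4\right) + 4\right) = 2 \sqrt{5 - 1} \left(-4 + 11\right) - 82 \left(0 \left(-4\right) + 4\right) = 2 \sqrt{4} \cdot 7 - 82 \left(0 + 4\right) = 2 \cdot 2 \cdot 7 - 328 = 28 - 328 = -300$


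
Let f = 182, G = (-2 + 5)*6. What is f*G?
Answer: 3276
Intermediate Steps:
G = 18 (G = 3*6 = 18)
f*G = 182*18 = 3276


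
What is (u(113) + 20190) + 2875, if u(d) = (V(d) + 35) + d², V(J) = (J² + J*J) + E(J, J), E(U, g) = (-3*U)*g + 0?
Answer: 23100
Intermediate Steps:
E(U, g) = -3*U*g (E(U, g) = -3*U*g + 0 = -3*U*g)
V(J) = -J² (V(J) = (J² + J*J) - 3*J*J = (J² + J²) - 3*J² = 2*J² - 3*J² = -J²)
u(d) = 35 (u(d) = (-d² + 35) + d² = (35 - d²) + d² = 35)
(u(113) + 20190) + 2875 = (35 + 20190) + 2875 = 20225 + 2875 = 23100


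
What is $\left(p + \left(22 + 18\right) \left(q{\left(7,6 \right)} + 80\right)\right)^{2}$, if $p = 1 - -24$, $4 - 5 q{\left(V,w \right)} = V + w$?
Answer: $9941409$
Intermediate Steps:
$q{\left(V,w \right)} = \frac{4}{5} - \frac{V}{5} - \frac{w}{5}$ ($q{\left(V,w \right)} = \frac{4}{5} - \frac{V + w}{5} = \frac{4}{5} - \left(\frac{V}{5} + \frac{w}{5}\right) = \frac{4}{5} - \frac{V}{5} - \frac{w}{5}$)
$p = 25$ ($p = 1 + 24 = 25$)
$\left(p + \left(22 + 18\right) \left(q{\left(7,6 \right)} + 80\right)\right)^{2} = \left(25 + \left(22 + 18\right) \left(\left(\frac{4}{5} - \frac{7}{5} - \frac{6}{5}\right) + 80\right)\right)^{2} = \left(25 + 40 \left(\left(\frac{4}{5} - \frac{7}{5} - \frac{6}{5}\right) + 80\right)\right)^{2} = \left(25 + 40 \left(- \frac{9}{5} + 80\right)\right)^{2} = \left(25 + 40 \cdot \frac{391}{5}\right)^{2} = \left(25 + 3128\right)^{2} = 3153^{2} = 9941409$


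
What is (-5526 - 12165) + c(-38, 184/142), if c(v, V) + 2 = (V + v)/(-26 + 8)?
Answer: -11304524/639 ≈ -17691.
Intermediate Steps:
c(v, V) = -2 - V/18 - v/18 (c(v, V) = -2 + (V + v)/(-26 + 8) = -2 + (V + v)/(-18) = -2 + (V + v)*(-1/18) = -2 + (-V/18 - v/18) = -2 - V/18 - v/18)
(-5526 - 12165) + c(-38, 184/142) = (-5526 - 12165) + (-2 - 92/(9*142) - 1/18*(-38)) = -17691 + (-2 - 92/(9*142) + 19/9) = -17691 + (-2 - 1/18*92/71 + 19/9) = -17691 + (-2 - 46/639 + 19/9) = -17691 + 25/639 = -11304524/639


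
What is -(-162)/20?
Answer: 81/10 ≈ 8.1000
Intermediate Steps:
-(-162)/20 = -27*(-3/10) = 81/10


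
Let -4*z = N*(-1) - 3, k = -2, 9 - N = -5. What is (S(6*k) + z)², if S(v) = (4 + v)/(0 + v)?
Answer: 3481/144 ≈ 24.174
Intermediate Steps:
N = 14 (N = 9 - 1*(-5) = 9 + 5 = 14)
z = 17/4 (z = -(14*(-1) - 3)/4 = -(-14 - 3)/4 = -¼*(-17) = 17/4 ≈ 4.2500)
S(v) = (4 + v)/v
(S(6*k) + z)² = ((4 + 6*(-2))/((6*(-2))) + 17/4)² = ((4 - 12)/(-12) + 17/4)² = (-1/12*(-8) + 17/4)² = (⅔ + 17/4)² = (59/12)² = 3481/144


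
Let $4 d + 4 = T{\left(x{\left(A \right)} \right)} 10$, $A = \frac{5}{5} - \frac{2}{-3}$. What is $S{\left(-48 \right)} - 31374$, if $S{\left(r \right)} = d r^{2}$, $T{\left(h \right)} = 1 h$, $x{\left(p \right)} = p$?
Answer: $-24078$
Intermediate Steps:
$A = \frac{5}{3}$ ($A = 5 \cdot \frac{1}{5} - - \frac{2}{3} = 1 + \frac{2}{3} = \frac{5}{3} \approx 1.6667$)
$T{\left(h \right)} = h$
$d = \frac{19}{6}$ ($d = -1 + \frac{\frac{5}{3} \cdot 10}{4} = -1 + \frac{1}{4} \cdot \frac{50}{3} = -1 + \frac{25}{6} = \frac{19}{6} \approx 3.1667$)
$S{\left(r \right)} = \frac{19 r^{2}}{6}$
$S{\left(-48 \right)} - 31374 = \frac{19 \left(-48\right)^{2}}{6} - 31374 = \frac{19}{6} \cdot 2304 - 31374 = 7296 - 31374 = -24078$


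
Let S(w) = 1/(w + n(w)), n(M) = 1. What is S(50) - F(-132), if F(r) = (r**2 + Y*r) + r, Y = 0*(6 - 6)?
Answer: -881891/51 ≈ -17292.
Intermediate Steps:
Y = 0 (Y = 0*0 = 0)
F(r) = r + r**2 (F(r) = (r**2 + 0*r) + r = (r**2 + 0) + r = r**2 + r = r + r**2)
S(w) = 1/(1 + w) (S(w) = 1/(w + 1) = 1/(1 + w))
S(50) - F(-132) = 1/(1 + 50) - (-132)*(1 - 132) = 1/51 - (-132)*(-131) = 1/51 - 1*17292 = 1/51 - 17292 = -881891/51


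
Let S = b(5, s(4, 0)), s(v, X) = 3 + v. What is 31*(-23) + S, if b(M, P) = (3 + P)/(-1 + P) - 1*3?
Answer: -2143/3 ≈ -714.33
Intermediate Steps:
b(M, P) = -3 + (3 + P)/(-1 + P) (b(M, P) = (3 + P)/(-1 + P) - 3 = -3 + (3 + P)/(-1 + P))
S = -4/3 (S = 2*(3 - (3 + 4))/(-1 + (3 + 4)) = 2*(3 - 1*7)/(-1 + 7) = 2*(3 - 7)/6 = 2*(⅙)*(-4) = -4/3 ≈ -1.3333)
31*(-23) + S = 31*(-23) - 4/3 = -713 - 4/3 = -2143/3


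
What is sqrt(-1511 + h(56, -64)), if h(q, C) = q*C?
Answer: I*sqrt(5095) ≈ 71.379*I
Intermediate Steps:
h(q, C) = C*q
sqrt(-1511 + h(56, -64)) = sqrt(-1511 - 64*56) = sqrt(-1511 - 3584) = sqrt(-5095) = I*sqrt(5095)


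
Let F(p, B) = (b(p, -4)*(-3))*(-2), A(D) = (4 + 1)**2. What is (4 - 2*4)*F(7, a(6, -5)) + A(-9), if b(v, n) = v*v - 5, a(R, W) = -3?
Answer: -1031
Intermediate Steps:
b(v, n) = -5 + v**2 (b(v, n) = v**2 - 5 = -5 + v**2)
A(D) = 25 (A(D) = 5**2 = 25)
F(p, B) = -30 + 6*p**2 (F(p, B) = ((-5 + p**2)*(-3))*(-2) = (15 - 3*p**2)*(-2) = -30 + 6*p**2)
(4 - 2*4)*F(7, a(6, -5)) + A(-9) = (4 - 2*4)*(-30 + 6*7**2) + 25 = (4 - 8)*(-30 + 6*49) + 25 = -4*(-30 + 294) + 25 = -4*264 + 25 = -1056 + 25 = -1031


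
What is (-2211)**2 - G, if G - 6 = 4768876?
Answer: 119639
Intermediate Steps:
G = 4768882 (G = 6 + 4768876 = 4768882)
(-2211)**2 - G = (-2211)**2 - 1*4768882 = 4888521 - 4768882 = 119639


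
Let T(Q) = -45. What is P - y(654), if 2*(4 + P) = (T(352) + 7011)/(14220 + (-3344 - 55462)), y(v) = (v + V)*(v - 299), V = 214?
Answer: -1526545763/4954 ≈ -3.0814e+5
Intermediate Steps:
y(v) = (-299 + v)*(214 + v) (y(v) = (v + 214)*(v - 299) = (214 + v)*(-299 + v) = (-299 + v)*(214 + v))
P = -20203/4954 (P = -4 + ((-45 + 7011)/(14220 + (-3344 - 55462)))/2 = -4 + (6966/(14220 - 58806))/2 = -4 + (6966/(-44586))/2 = -4 + (6966*(-1/44586))/2 = -4 + (½)*(-387/2477) = -4 - 387/4954 = -20203/4954 ≈ -4.0781)
P - y(654) = -20203/4954 - (-63986 + 654² - 85*654) = -20203/4954 - (-63986 + 427716 - 55590) = -20203/4954 - 1*308140 = -20203/4954 - 308140 = -1526545763/4954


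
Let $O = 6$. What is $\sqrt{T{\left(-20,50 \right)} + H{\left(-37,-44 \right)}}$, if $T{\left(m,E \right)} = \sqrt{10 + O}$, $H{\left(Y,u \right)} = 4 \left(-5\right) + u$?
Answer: $2 i \sqrt{15} \approx 7.746 i$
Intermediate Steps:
$H{\left(Y,u \right)} = -20 + u$
$T{\left(m,E \right)} = 4$ ($T{\left(m,E \right)} = \sqrt{10 + 6} = \sqrt{16} = 4$)
$\sqrt{T{\left(-20,50 \right)} + H{\left(-37,-44 \right)}} = \sqrt{4 - 64} = \sqrt{-60} = 2 i \sqrt{15}$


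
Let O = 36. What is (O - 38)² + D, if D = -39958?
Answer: -39954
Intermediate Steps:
(O - 38)² + D = (36 - 38)² - 39958 = (-2)² - 39958 = 4 - 39958 = -39954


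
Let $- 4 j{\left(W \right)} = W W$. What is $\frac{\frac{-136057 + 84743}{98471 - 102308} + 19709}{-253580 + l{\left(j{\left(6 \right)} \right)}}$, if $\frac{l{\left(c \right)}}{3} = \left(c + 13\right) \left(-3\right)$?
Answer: $- \frac{75674747}{973124592} \approx -0.077765$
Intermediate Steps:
$j{\left(W \right)} = - \frac{W^{2}}{4}$ ($j{\left(W \right)} = - \frac{W W}{4} = - \frac{W^{2}}{4}$)
$l{\left(c \right)} = -117 - 9 c$ ($l{\left(c \right)} = 3 \left(c + 13\right) \left(-3\right) = 3 \left(13 + c\right) \left(-3\right) = 3 \left(-39 - 3 c\right) = -117 - 9 c$)
$\frac{\frac{-136057 + 84743}{98471 - 102308} + 19709}{-253580 + l{\left(j{\left(6 \right)} \right)}} = \frac{\frac{-136057 + 84743}{98471 - 102308} + 19709}{-253580 - \left(117 + 9 \left(- \frac{6^{2}}{4}\right)\right)} = \frac{- \frac{51314}{-3837} + 19709}{-253580 - \left(117 + 9 \left(\left(- \frac{1}{4}\right) 36\right)\right)} = \frac{\left(-51314\right) \left(- \frac{1}{3837}\right) + 19709}{-253580 - 36} = \frac{\frac{51314}{3837} + 19709}{-253580 + \left(-117 + 81\right)} = \frac{75674747}{3837 \left(-253580 - 36\right)} = \frac{75674747}{3837 \left(-253616\right)} = \frac{75674747}{3837} \left(- \frac{1}{253616}\right) = - \frac{75674747}{973124592}$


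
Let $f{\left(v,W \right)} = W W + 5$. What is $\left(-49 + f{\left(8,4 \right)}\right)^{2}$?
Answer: $784$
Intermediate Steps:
$f{\left(v,W \right)} = 5 + W^{2}$ ($f{\left(v,W \right)} = W^{2} + 5 = 5 + W^{2}$)
$\left(-49 + f{\left(8,4 \right)}\right)^{2} = \left(-49 + \left(5 + 4^{2}\right)\right)^{2} = \left(-49 + \left(5 + 16\right)\right)^{2} = \left(-49 + 21\right)^{2} = \left(-28\right)^{2} = 784$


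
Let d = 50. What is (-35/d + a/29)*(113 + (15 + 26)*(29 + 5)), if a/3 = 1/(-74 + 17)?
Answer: -5827569/5510 ≈ -1057.6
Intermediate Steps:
a = -1/19 (a = 3/(-74 + 17) = 3/(-57) = 3*(-1/57) = -1/19 ≈ -0.052632)
(-35/d + a/29)*(113 + (15 + 26)*(29 + 5)) = (-35/50 - 1/19/29)*(113 + (15 + 26)*(29 + 5)) = (-35*1/50 - 1/19*1/29)*(113 + 41*34) = (-7/10 - 1/551)*(113 + 1394) = -3867/5510*1507 = -5827569/5510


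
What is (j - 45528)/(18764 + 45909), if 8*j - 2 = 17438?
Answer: -43348/64673 ≈ -0.67026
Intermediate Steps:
j = 2180 (j = ¼ + (⅛)*17438 = ¼ + 8719/4 = 2180)
(j - 45528)/(18764 + 45909) = (2180 - 45528)/(18764 + 45909) = -43348/64673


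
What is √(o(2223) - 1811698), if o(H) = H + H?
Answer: 2*I*√451813 ≈ 1344.3*I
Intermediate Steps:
o(H) = 2*H
√(o(2223) - 1811698) = √(2*2223 - 1811698) = √(4446 - 1811698) = √(-1807252) = 2*I*√451813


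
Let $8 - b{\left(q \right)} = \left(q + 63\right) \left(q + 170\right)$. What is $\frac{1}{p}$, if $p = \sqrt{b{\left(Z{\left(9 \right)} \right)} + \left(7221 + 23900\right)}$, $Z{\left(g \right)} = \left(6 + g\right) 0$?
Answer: $\frac{\sqrt{20419}}{20419} \approx 0.0069981$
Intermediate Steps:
$Z{\left(g \right)} = 0$
$b{\left(q \right)} = 8 - \left(63 + q\right) \left(170 + q\right)$ ($b{\left(q \right)} = 8 - \left(q + 63\right) \left(q + 170\right) = 8 - \left(63 + q\right) \left(170 + q\right)$)
$p = \sqrt{20419}$ ($p = \sqrt{\left(-10702 - 0^{2} - 0\right) + \left(7221 + 23900\right)} = \sqrt{\left(-10702 - 0 + 0\right) + 31121} = \sqrt{\left(-10702 + 0 + 0\right) + 31121} = \sqrt{-10702 + 31121} = \sqrt{20419} \approx 142.9$)
$\frac{1}{p} = \frac{1}{\sqrt{20419}} = \frac{\sqrt{20419}}{20419}$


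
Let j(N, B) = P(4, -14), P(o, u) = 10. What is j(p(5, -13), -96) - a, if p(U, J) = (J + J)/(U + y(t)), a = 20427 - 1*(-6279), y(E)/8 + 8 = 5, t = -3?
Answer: -26696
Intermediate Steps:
y(E) = -24 (y(E) = -64 + 8*5 = -64 + 40 = -24)
a = 26706 (a = 20427 + 6279 = 26706)
p(U, J) = 2*J/(-24 + U) (p(U, J) = (J + J)/(U - 24) = (2*J)/(-24 + U) = 2*J/(-24 + U))
j(N, B) = 10
j(p(5, -13), -96) - a = 10 - 1*26706 = 10 - 26706 = -26696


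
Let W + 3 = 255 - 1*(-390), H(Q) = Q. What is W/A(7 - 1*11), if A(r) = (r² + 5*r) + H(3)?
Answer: -642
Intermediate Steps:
A(r) = 3 + r² + 5*r (A(r) = (r² + 5*r) + 3 = 3 + r² + 5*r)
W = 642 (W = -3 + (255 - 1*(-390)) = -3 + (255 + 390) = -3 + 645 = 642)
W/A(7 - 1*11) = 642/(3 + (7 - 1*11)² + 5*(7 - 1*11)) = 642/(3 + (7 - 11)² + 5*(7 - 11)) = 642/(3 + (-4)² + 5*(-4)) = 642/(3 + 16 - 20) = 642/(-1) = 642*(-1) = -642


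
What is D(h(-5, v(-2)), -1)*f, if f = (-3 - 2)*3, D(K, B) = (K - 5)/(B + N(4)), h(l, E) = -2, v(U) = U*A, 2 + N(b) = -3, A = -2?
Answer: -35/2 ≈ -17.500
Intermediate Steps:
N(b) = -5 (N(b) = -2 - 3 = -5)
v(U) = -2*U (v(U) = U*(-2) = -2*U)
D(K, B) = (-5 + K)/(-5 + B) (D(K, B) = (K - 5)/(B - 5) = (-5 + K)/(-5 + B))
f = -15 (f = -5*3 = -15)
D(h(-5, v(-2)), -1)*f = ((-5 - 2)/(-5 - 1))*(-15) = (-7/(-6))*(-15) = -1/6*(-7)*(-15) = (7/6)*(-15) = -35/2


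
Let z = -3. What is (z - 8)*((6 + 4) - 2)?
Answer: -88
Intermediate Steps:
(z - 8)*((6 + 4) - 2) = (-3 - 8)*((6 + 4) - 2) = -11*(10 - 2) = -11*8 = -88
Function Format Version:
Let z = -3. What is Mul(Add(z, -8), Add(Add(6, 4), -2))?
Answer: -88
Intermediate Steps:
Mul(Add(z, -8), Add(Add(6, 4), -2)) = Mul(Add(-3, -8), Add(Add(6, 4), -2)) = Mul(-11, Add(10, -2)) = Mul(-11, 8) = -88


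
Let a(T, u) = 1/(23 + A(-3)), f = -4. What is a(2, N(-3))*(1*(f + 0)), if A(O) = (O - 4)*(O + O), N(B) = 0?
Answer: -4/65 ≈ -0.061538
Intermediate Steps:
A(O) = 2*O*(-4 + O) (A(O) = (-4 + O)*(2*O) = 2*O*(-4 + O))
a(T, u) = 1/65 (a(T, u) = 1/(23 + 2*(-3)*(-4 - 3)) = 1/(23 + 2*(-3)*(-7)) = 1/(23 + 42) = 1/65)
a(2, N(-3))*(1*(f + 0)) = (1*(-4 + 0))/65 = (1*(-4))/65 = (1/65)*(-4) = -4/65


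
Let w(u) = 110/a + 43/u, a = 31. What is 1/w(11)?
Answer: 341/2543 ≈ 0.13409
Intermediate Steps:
w(u) = 110/31 + 43/u
1/w(11) = 1/(110/31 + 43/11) = 1/(2543/341) = 341/2543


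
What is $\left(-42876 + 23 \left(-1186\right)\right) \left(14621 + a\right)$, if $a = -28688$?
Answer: $986856318$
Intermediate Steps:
$\left(-42876 + 23 \left(-1186\right)\right) \left(14621 + a\right) = \left(-42876 + 23 \left(-1186\right)\right) \left(14621 - 28688\right) = \left(-42876 - 27278\right) \left(-14067\right) = \left(-70154\right) \left(-14067\right) = 986856318$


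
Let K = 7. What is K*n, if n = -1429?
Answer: -10003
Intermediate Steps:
K*n = 7*(-1429) = -10003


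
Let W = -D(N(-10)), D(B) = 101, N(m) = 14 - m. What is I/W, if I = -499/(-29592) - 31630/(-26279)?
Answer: -949108181/78542464968 ≈ -0.012084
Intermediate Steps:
I = 949108181/777648168 (I = -499*(-1/29592) - 31630*(-1/26279) = 499/29592 + 31630/26279 = 949108181/777648168 ≈ 1.2205)
W = -101 (W = -1*101 = -101)
I/W = (949108181/777648168)/(-101) = (949108181/777648168)*(-1/101) = -949108181/78542464968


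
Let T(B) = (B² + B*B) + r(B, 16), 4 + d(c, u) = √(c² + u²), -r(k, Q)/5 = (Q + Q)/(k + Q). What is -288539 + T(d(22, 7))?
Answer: -111812629/389 - 6384*√533/389 ≈ -2.8782e+5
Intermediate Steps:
r(k, Q) = -10*Q/(Q + k) (r(k, Q) = -5*(Q + Q)/(k + Q) = -5*2*Q/(Q + k) = -10*Q/(Q + k))
d(c, u) = -4 + √(c² + u²)
T(B) = -160/(16 + B) + 2*B² (T(B) = (B² + B*B) - 10*16/(16 + B) = (B² + B²) - 160/(16 + B) = 2*B² - 160/(16 + B) = -160/(16 + B) + 2*B²)
-288539 + T(d(22, 7)) = -288539 + 2*(-80 + (-4 + √(22² + 7²))²*(16 + (-4 + √(22² + 7²))))/(16 + (-4 + √(22² + 7²))) = -288539 + 2*(-80 + (-4 + √(484 + 49))²*(16 + (-4 + √(484 + 49))))/(16 + (-4 + √(484 + 49))) = -288539 + 2*(-80 + (-4 + √533)²*(16 + (-4 + √533)))/(16 + (-4 + √533)) = -288539 + 2*(-80 + (-4 + √533)²*(12 + √533))/(12 + √533)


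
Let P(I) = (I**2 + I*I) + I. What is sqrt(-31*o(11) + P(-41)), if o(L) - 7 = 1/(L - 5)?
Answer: sqrt(111558)/6 ≈ 55.667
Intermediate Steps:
P(I) = I + 2*I**2 (P(I) = (I**2 + I**2) + I = 2*I**2 + I = I + 2*I**2)
o(L) = 7 + 1/(-5 + L) (o(L) = 7 + 1/(L - 5) = 7 + 1/(-5 + L))
sqrt(-31*o(11) + P(-41)) = sqrt(-31*(-34 + 7*11)/(-5 + 11) - 41*(1 + 2*(-41))) = sqrt(-31*(-34 + 77)/6 - 41*(1 - 82)) = sqrt(-31*43/6 - 41*(-81)) = sqrt(-31*43/6 + 3321) = sqrt(-1333/6 + 3321) = sqrt(18593/6) = sqrt(111558)/6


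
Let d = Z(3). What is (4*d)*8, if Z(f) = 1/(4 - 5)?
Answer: -32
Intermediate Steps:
Z(f) = -1 (Z(f) = 1/(-1) = -1)
d = -1
(4*d)*8 = (4*(-1))*8 = -4*8 = -32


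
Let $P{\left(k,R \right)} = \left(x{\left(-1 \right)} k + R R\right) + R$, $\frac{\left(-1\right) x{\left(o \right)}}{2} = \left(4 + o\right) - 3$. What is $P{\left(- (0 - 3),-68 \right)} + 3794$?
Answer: $8350$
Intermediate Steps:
$x{\left(o \right)} = -2 - 2 o$ ($x{\left(o \right)} = - 2 \left(\left(4 + o\right) - 3\right) = - 2 \left(1 + o\right) = -2 - 2 o$)
$P{\left(k,R \right)} = R + R^{2}$ ($P{\left(k,R \right)} = \left(\left(-2 - -2\right) k + R R\right) + R = \left(\left(-2 + 2\right) k + R^{2}\right) + R = \left(0 k + R^{2}\right) + R = \left(0 + R^{2}\right) + R = R^{2} + R = R + R^{2}$)
$P{\left(- (0 - 3),-68 \right)} + 3794 = - 68 \left(1 - 68\right) + 3794 = \left(-68\right) \left(-67\right) + 3794 = 4556 + 3794 = 8350$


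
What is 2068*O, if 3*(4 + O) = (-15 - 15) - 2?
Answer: -90992/3 ≈ -30331.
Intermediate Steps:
O = -44/3 (O = -4 + ((-15 - 15) - 2)/3 = -4 + (-30 - 2)/3 = -4 + (⅓)*(-32) = -4 - 32/3 = -44/3 ≈ -14.667)
2068*O = 2068*(-44/3) = -90992/3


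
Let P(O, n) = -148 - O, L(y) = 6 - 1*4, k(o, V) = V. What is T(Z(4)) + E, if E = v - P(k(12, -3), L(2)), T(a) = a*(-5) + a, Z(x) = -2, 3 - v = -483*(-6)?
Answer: -2742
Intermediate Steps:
L(y) = 2 (L(y) = 6 - 4 = 2)
v = -2895 (v = 3 - (-483)*(-6) = 3 - 1*2898 = 3 - 2898 = -2895)
T(a) = -4*a (T(a) = -5*a + a = -4*a)
E = -2750 (E = -2895 - (-148 - 1*(-3)) = -2895 - (-148 + 3) = -2895 - 1*(-145) = -2895 + 145 = -2750)
T(Z(4)) + E = -4*(-2) - 2750 = 8 - 2750 = -2742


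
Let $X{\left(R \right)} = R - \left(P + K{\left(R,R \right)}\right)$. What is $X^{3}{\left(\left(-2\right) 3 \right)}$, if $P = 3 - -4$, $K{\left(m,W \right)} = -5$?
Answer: $-512$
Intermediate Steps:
$P = 7$ ($P = 3 + 4 = 7$)
$X{\left(R \right)} = -2 + R$ ($X{\left(R \right)} = R - \left(7 - 5\right) = R - 2 = -2 + R$)
$X^{3}{\left(\left(-2\right) 3 \right)} = \left(-2 - 6\right)^{3} = \left(-8\right)^{3} = -512$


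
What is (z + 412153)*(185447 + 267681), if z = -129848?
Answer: 127920300040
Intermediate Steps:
(z + 412153)*(185447 + 267681) = (-129848 + 412153)*(185447 + 267681) = 282305*453128 = 127920300040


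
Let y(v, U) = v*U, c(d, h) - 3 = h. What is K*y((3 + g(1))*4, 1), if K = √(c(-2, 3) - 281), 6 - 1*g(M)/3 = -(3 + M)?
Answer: 660*I*√11 ≈ 2189.0*I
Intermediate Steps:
g(M) = 27 + 3*M (g(M) = 18 - (-3)*(3 + M) = 18 - 3*(-3 - M) = 18 + (9 + 3*M) = 27 + 3*M)
c(d, h) = 3 + h
K = 5*I*√11 (K = √((3 + 3) - 281) = √(6 - 281) = √(-275) = 5*I*√11 ≈ 16.583*I)
y(v, U) = U*v
K*y((3 + g(1))*4, 1) = (5*I*√11)*(1*((3 + (27 + 3*1))*4)) = (5*I*√11)*(1*((3 + (27 + 3))*4)) = (5*I*√11)*(1*((3 + 30)*4)) = (5*I*√11)*(1*(33*4)) = (5*I*√11)*(1*132) = (5*I*√11)*132 = 660*I*√11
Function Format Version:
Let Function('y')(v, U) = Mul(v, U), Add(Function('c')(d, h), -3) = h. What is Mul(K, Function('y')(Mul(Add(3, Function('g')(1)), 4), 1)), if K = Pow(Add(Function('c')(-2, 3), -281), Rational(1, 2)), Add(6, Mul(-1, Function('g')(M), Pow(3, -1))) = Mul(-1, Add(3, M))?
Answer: Mul(660, I, Pow(11, Rational(1, 2))) ≈ Mul(2189.0, I)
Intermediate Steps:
Function('g')(M) = Add(27, Mul(3, M)) (Function('g')(M) = Add(18, Mul(-3, Mul(-1, Add(3, M)))) = Add(18, Mul(-3, Add(-3, Mul(-1, M)))) = Add(18, Add(9, Mul(3, M))) = Add(27, Mul(3, M)))
Function('c')(d, h) = Add(3, h)
K = Mul(5, I, Pow(11, Rational(1, 2))) (K = Pow(Add(Add(3, 3), -281), Rational(1, 2)) = Pow(Add(6, -281), Rational(1, 2)) = Pow(-275, Rational(1, 2)) = Mul(5, I, Pow(11, Rational(1, 2))) ≈ Mul(16.583, I))
Function('y')(v, U) = Mul(U, v)
Mul(K, Function('y')(Mul(Add(3, Function('g')(1)), 4), 1)) = Mul(Mul(5, I, Pow(11, Rational(1, 2))), Mul(1, Mul(Add(3, Add(27, Mul(3, 1))), 4))) = Mul(Mul(5, I, Pow(11, Rational(1, 2))), Mul(1, Mul(Add(3, Add(27, 3)), 4))) = Mul(Mul(5, I, Pow(11, Rational(1, 2))), Mul(1, Mul(Add(3, 30), 4))) = Mul(Mul(5, I, Pow(11, Rational(1, 2))), Mul(1, Mul(33, 4))) = Mul(Mul(5, I, Pow(11, Rational(1, 2))), Mul(1, 132)) = Mul(Mul(5, I, Pow(11, Rational(1, 2))), 132) = Mul(660, I, Pow(11, Rational(1, 2)))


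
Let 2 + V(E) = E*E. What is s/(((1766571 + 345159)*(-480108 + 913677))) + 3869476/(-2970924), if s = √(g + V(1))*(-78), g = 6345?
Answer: -967369/742731 - 26*√1586/152596777395 ≈ -1.3024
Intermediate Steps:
V(E) = -2 + E² (V(E) = -2 + E*E = -2 + E²)
s = -156*√1586 (s = √(6345 + (-2 + 1²))*(-78) = √(6345 + (-2 + 1))*(-78) = √(6345 - 1)*(-78) = √6344*(-78) = (2*√1586)*(-78) = -156*√1586 ≈ -6212.6)
s/(((1766571 + 345159)*(-480108 + 913677))) + 3869476/(-2970924) = (-156*√1586)/(((1766571 + 345159)*(-480108 + 913677))) + 3869476/(-2970924) = (-156*√1586)/((2111730*433569)) + 3869476*(-1/2970924) = -156*√1586/915580664370 - 967369/742731 = -156*√1586*(1/915580664370) - 967369/742731 = -26*√1586/152596777395 - 967369/742731 = -967369/742731 - 26*√1586/152596777395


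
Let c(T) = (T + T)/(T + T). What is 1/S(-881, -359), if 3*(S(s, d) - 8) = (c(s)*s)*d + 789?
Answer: 3/317092 ≈ 9.4610e-6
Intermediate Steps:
c(T) = 1 (c(T) = (2*T)/((2*T)) = (2*T)*(1/(2*T)) = 1)
S(s, d) = 271 + d*s/3 (S(s, d) = 8 + ((1*s)*d + 789)/3 = 8 + (s*d + 789)/3 = 8 + (d*s + 789)/3 = 8 + (789 + d*s)/3 = 8 + (263 + d*s/3) = 271 + d*s/3)
1/S(-881, -359) = 1/(271 + (⅓)*(-359)*(-881)) = 1/(271 + 316279/3) = 1/(317092/3) = 3/317092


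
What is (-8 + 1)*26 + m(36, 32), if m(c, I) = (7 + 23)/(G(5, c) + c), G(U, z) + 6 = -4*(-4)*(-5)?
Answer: -913/5 ≈ -182.60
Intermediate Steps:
G(U, z) = -86 (G(U, z) = -6 - 4*(-4)*(-5) = -6 + 16*(-5) = -6 - 80 = -86)
m(c, I) = 30/(-86 + c) (m(c, I) = (7 + 23)/(-86 + c) = 30/(-86 + c))
(-8 + 1)*26 + m(36, 32) = (-8 + 1)*26 + 30/(-86 + 36) = -7*26 + 30/(-50) = -182 + 30*(-1/50) = -182 - ⅗ = -913/5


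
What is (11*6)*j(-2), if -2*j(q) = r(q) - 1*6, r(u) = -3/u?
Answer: 297/2 ≈ 148.50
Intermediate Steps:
j(q) = 3 + 3/(2*q) (j(q) = -(-3/q - 1*6)/2 = -(-3/q - 6)/2 = -(-6 - 3/q)/2 = 3 + 3/(2*q))
(11*6)*j(-2) = (11*6)*(3 + (3/2)/(-2)) = 66*(3 + (3/2)*(-½)) = 66*(3 - ¾) = 66*(9/4) = 297/2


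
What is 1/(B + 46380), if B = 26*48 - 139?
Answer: 1/47489 ≈ 2.1057e-5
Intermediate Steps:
B = 1109 (B = 1248 - 139 = 1109)
1/(B + 46380) = 1/(1109 + 46380) = 1/47489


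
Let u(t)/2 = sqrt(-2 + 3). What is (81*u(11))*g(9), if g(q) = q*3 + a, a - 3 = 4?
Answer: 5508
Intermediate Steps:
a = 7 (a = 3 + 4 = 7)
u(t) = 2 (u(t) = 2*sqrt(-2 + 3) = 2*sqrt(1) = 2*1 = 2)
g(q) = 7 + 3*q (g(q) = q*3 + 7 = 3*q + 7 = 7 + 3*q)
(81*u(11))*g(9) = (81*2)*(7 + 3*9) = 162*(7 + 27) = 162*34 = 5508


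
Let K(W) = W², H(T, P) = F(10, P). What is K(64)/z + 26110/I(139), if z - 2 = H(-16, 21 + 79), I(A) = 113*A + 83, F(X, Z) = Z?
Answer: 3366953/80529 ≈ 41.810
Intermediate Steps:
I(A) = 83 + 113*A
H(T, P) = P
z = 102 (z = 2 + (21 + 79) = 2 + 100 = 102)
K(64)/z + 26110/I(139) = 64²/102 + 26110/(83 + 113*139) = 4096*(1/102) + 26110/(83 + 15707) = 2048/51 + 26110/15790 = 2048/51 + 26110*(1/15790) = 2048/51 + 2611/1579 = 3366953/80529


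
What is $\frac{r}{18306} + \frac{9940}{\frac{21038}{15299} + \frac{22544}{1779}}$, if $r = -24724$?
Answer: $\frac{1235745730445912}{1749720696237} \approx 706.25$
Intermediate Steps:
$\frac{r}{18306} + \frac{9940}{\frac{21038}{15299} + \frac{22544}{1779}} = - \frac{24724}{18306} + \frac{9940}{\frac{21038}{15299} + \frac{22544}{1779}} = \left(-24724\right) \frac{1}{18306} + \frac{9940}{21038 \cdot \frac{1}{15299} + 22544 \cdot \frac{1}{1779}} = - \frac{12362}{9153} + \frac{9940}{\frac{21038}{15299} + \frac{22544}{1779}} = - \frac{12362}{9153} + \frac{9940}{\frac{382327258}{27216921}} = - \frac{12362}{9153} + 9940 \cdot \frac{27216921}{382327258} = - \frac{12362}{9153} + \frac{135268097370}{191163629} = \frac{1235745730445912}{1749720696237}$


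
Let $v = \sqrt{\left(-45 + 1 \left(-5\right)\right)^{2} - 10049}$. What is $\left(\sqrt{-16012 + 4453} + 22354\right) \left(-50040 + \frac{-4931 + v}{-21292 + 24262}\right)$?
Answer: $- \frac{\left(22354 + i \sqrt{11559}\right) \left(148623731 - i \sqrt{7549}\right)}{2970} \approx -1.1186 \cdot 10^{9} - 5.3795 \cdot 10^{6} i$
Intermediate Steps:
$v = i \sqrt{7549}$ ($v = \sqrt{\left(-45 - 5\right)^{2} - 10049} = \sqrt{\left(-50\right)^{2} - 10049} = \sqrt{2500 - 10049} = \sqrt{-7549} = i \sqrt{7549} \approx 86.885 i$)
$\left(\sqrt{-16012 + 4453} + 22354\right) \left(-50040 + \frac{-4931 + v}{-21292 + 24262}\right) = \left(\sqrt{-16012 + 4453} + 22354\right) \left(-50040 + \frac{-4931 + i \sqrt{7549}}{-21292 + 24262}\right) = \left(\sqrt{-11559} + 22354\right) \left(-50040 + \frac{-4931 + i \sqrt{7549}}{2970}\right) = \left(i \sqrt{11559} + 22354\right) \left(-50040 + \left(-4931 + i \sqrt{7549}\right) \frac{1}{2970}\right) = \left(22354 + i \sqrt{11559}\right) \left(-50040 - \left(\frac{4931}{2970} - \frac{i \sqrt{7549}}{2970}\right)\right) = \left(22354 + i \sqrt{11559}\right) \left(- \frac{148623731}{2970} + \frac{i \sqrt{7549}}{2970}\right)$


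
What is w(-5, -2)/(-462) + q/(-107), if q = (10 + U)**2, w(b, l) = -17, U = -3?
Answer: -20819/49434 ≈ -0.42115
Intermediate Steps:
q = 49 (q = (10 - 3)**2 = 7**2 = 49)
w(-5, -2)/(-462) + q/(-107) = -17/(-462) + 49/(-107) = -17*(-1/462) + 49*(-1/107) = 17/462 - 49/107 = -20819/49434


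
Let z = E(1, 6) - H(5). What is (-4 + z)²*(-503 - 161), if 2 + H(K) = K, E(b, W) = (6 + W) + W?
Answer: -80344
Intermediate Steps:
E(b, W) = 6 + 2*W
H(K) = -2 + K
z = 15 (z = (6 + 2*6) - (-2 + 5) = (6 + 12) - 1*3 = 18 - 3 = 15)
(-4 + z)²*(-503 - 161) = (-4 + 15)²*(-503 - 161) = 11²*(-664) = 121*(-664) = -80344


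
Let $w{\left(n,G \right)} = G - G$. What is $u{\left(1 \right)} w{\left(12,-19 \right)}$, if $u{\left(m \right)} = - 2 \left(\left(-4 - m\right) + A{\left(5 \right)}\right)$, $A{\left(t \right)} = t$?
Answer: $0$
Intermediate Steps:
$w{\left(n,G \right)} = 0$
$u{\left(m \right)} = -2 + 2 m$ ($u{\left(m \right)} = - 2 \left(\left(-4 - m\right) + 5\right) = - 2 \left(1 - m\right) = -2 + 2 m$)
$u{\left(1 \right)} w{\left(12,-19 \right)} = \left(-2 + 2 \cdot 1\right) 0 = \left(-2 + 2\right) 0 = 0 \cdot 0 = 0$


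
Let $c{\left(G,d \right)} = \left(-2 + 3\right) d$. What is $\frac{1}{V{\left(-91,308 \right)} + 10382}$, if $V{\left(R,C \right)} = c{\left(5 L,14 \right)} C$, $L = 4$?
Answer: $\frac{1}{14694} \approx 6.8055 \cdot 10^{-5}$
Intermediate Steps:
$c{\left(G,d \right)} = d$ ($c{\left(G,d \right)} = 1 d = d$)
$V{\left(R,C \right)} = 14 C$
$\frac{1}{V{\left(-91,308 \right)} + 10382} = \frac{1}{14 \cdot 308 + 10382} = \frac{1}{4312 + 10382} = \frac{1}{14694}$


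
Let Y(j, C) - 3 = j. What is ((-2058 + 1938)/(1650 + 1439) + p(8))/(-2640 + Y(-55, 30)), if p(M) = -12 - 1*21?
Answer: 102057/8315588 ≈ 0.012273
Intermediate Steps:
p(M) = -33 (p(M) = -12 - 21 = -33)
Y(j, C) = 3 + j
((-2058 + 1938)/(1650 + 1439) + p(8))/(-2640 + Y(-55, 30)) = ((-2058 + 1938)/(1650 + 1439) - 33)/(-2640 + (3 - 55)) = (-120/3089 - 33)/(-2640 - 52) = (-120*1/3089 - 33)/(-2692) = (-120/3089 - 33)*(-1/2692) = -102057/3089*(-1/2692) = 102057/8315588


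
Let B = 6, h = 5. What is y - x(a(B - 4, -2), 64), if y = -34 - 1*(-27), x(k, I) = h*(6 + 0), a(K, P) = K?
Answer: -37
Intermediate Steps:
x(k, I) = 30 (x(k, I) = 5*(6 + 0) = 5*6 = 30)
y = -7 (y = -34 + 27 = -7)
y - x(a(B - 4, -2), 64) = -7 - 1*30 = -7 - 30 = -37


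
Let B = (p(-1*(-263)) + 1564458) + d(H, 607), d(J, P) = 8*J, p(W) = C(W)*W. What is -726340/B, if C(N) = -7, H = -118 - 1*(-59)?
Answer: -145268/312429 ≈ -0.46496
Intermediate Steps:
H = -59 (H = -118 + 59 = -59)
p(W) = -7*W
B = 1562145 (B = (-(-7)*(-263) + 1564458) + 8*(-59) = (-7*263 + 1564458) - 472 = (-1841 + 1564458) - 472 = 1562617 - 472 = 1562145)
-726340/B = -726340/1562145 = -726340*1/1562145 = -145268/312429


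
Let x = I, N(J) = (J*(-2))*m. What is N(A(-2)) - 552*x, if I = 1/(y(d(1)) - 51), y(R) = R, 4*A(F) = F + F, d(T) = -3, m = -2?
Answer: 56/9 ≈ 6.2222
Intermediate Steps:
A(F) = F/2 (A(F) = (F + F)/4 = (2*F)/4 = F/2)
N(J) = 4*J (N(J) = (J*(-2))*(-2) = -2*J*(-2) = 4*J)
I = -1/54 (I = 1/(-3 - 51) = 1/(-54) = -1/54 ≈ -0.018519)
x = -1/54 ≈ -0.018519
N(A(-2)) - 552*x = 4*((1/2)*(-2)) - 552*(-1/54) = 4*(-1) + 92/9 = -4 + 92/9 = 56/9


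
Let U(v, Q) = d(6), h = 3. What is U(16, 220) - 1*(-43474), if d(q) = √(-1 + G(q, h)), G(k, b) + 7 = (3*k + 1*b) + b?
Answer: 43478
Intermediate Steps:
G(k, b) = -7 + 2*b + 3*k (G(k, b) = -7 + ((3*k + 1*b) + b) = -7 + ((3*k + b) + b) = -7 + ((b + 3*k) + b) = -7 + (2*b + 3*k) = -7 + 2*b + 3*k)
d(q) = √(-2 + 3*q) (d(q) = √(-1 + (-7 + 2*3 + 3*q)) = √(-1 + (-7 + 6 + 3*q)) = √(-1 + (-1 + 3*q)) = √(-2 + 3*q))
U(v, Q) = 4 (U(v, Q) = √(-2 + 3*6) = √(-2 + 18) = √16 = 4)
U(16, 220) - 1*(-43474) = 4 - 1*(-43474) = 4 + 43474 = 43478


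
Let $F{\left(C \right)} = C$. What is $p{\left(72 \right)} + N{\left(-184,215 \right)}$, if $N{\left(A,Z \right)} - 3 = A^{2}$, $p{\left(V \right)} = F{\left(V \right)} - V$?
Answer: $33859$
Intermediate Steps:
$p{\left(V \right)} = 0$ ($p{\left(V \right)} = V - V = 0$)
$N{\left(A,Z \right)} = 3 + A^{2}$
$p{\left(72 \right)} + N{\left(-184,215 \right)} = 0 + \left(3 + \left(-184\right)^{2}\right) = 0 + \left(3 + 33856\right) = 0 + 33859 = 33859$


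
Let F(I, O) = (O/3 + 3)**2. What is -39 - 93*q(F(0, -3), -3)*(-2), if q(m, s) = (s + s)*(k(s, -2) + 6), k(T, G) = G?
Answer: -4503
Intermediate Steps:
F(I, O) = (3 + O/3)**2 (F(I, O) = (O*(1/3) + 3)**2 = (O/3 + 3)**2 = (3 + O/3)**2)
q(m, s) = 8*s (q(m, s) = (s + s)*(-2 + 6) = (2*s)*4 = 8*s)
-39 - 93*q(F(0, -3), -3)*(-2) = -39 - 93*8*(-3)*(-2) = -39 - (-2232)*(-2) = -39 - 93*48 = -39 - 4464 = -4503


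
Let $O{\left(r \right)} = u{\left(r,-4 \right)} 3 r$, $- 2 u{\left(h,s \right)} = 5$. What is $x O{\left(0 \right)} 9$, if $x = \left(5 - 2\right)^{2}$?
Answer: $0$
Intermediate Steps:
$x = 9$ ($x = 3^{2} = 9$)
$u{\left(h,s \right)} = - \frac{5}{2}$ ($u{\left(h,s \right)} = \left(- \frac{1}{2}\right) 5 = - \frac{5}{2}$)
$O{\left(r \right)} = - \frac{15 r}{2}$ ($O{\left(r \right)} = \left(- \frac{5}{2}\right) 3 r = - \frac{15 r}{2}$)
$x O{\left(0 \right)} 9 = 9 \left(\left(- \frac{15}{2}\right) 0\right) 9 = 9 \cdot 0 \cdot 9 = 0 \cdot 9 = 0$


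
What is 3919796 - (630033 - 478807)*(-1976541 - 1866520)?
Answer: 581174662582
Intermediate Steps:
3919796 - (630033 - 478807)*(-1976541 - 1866520) = 3919796 - 151226*(-3843061) = 3919796 - 1*(-581170742786) = 3919796 + 581170742786 = 581174662582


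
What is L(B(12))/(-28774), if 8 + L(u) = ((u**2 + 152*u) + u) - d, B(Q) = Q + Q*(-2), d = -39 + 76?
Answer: 1737/28774 ≈ 0.060367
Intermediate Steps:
d = 37
B(Q) = -Q (B(Q) = Q - 2*Q = -Q)
L(u) = -45 + u**2 + 153*u (L(u) = -8 + (((u**2 + 152*u) + u) - 1*37) = -8 + ((u**2 + 153*u) - 37) = -8 + (-37 + u**2 + 153*u) = -45 + u**2 + 153*u)
L(B(12))/(-28774) = (-45 + (-1*12)**2 + 153*(-1*12))/(-28774) = (-45 + (-12)**2 + 153*(-12))*(-1/28774) = (-45 + 144 - 1836)*(-1/28774) = -1737*(-1/28774) = 1737/28774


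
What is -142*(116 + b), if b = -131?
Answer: 2130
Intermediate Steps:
-142*(116 + b) = -142*(116 - 131) = -142*(-15) = 2130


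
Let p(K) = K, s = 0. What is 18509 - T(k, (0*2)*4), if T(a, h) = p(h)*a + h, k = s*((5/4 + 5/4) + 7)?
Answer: 18509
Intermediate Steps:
k = 0 (k = 0*((5/4 + 5/4) + 7) = 0*(5/2 + 7) = 0*(19/2) = 0)
T(a, h) = h + a*h (T(a, h) = h*a + h = a*h + h = h + a*h)
18509 - T(k, (0*2)*4) = 18509 - (0*2)*4*(1 + 0) = 18509 - 0*4 = 18509 - 0 = 18509 - 1*0 = 18509 + 0 = 18509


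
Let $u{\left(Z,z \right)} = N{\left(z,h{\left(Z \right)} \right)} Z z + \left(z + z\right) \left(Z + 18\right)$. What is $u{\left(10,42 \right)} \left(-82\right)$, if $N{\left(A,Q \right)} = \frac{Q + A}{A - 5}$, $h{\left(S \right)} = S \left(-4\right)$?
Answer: $- \frac{7204848}{37} \approx -1.9473 \cdot 10^{5}$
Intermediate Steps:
$h{\left(S \right)} = - 4 S$
$N{\left(A,Q \right)} = \frac{A + Q}{-5 + A}$
$u{\left(Z,z \right)} = 2 z \left(18 + Z\right) + \frac{Z z \left(z - 4 Z\right)}{-5 + z}$ ($u{\left(Z,z \right)} = \frac{z - 4 Z}{-5 + z} Z z + \left(z + z\right) \left(Z + 18\right) = \frac{Z \left(z - 4 Z\right)}{-5 + z} z + 2 z \left(18 + Z\right) = \frac{Z z \left(z - 4 Z\right)}{-5 + z} + 2 z \left(18 + Z\right) = 2 z \left(18 + Z\right) + \frac{Z z \left(z - 4 Z\right)}{-5 + z}$)
$u{\left(10,42 \right)} \left(-82\right) = \frac{42 \left(\left(-1\right) 10 \left(\left(-1\right) 42 + 4 \cdot 10\right) + 2 \left(-5 + 42\right) \left(18 + 10\right)\right)}{-5 + 42} \left(-82\right) = \frac{42 \left(\left(-1\right) 10 \left(-42 + 40\right) + 2 \cdot 37 \cdot 28\right)}{37} \left(-82\right) = 42 \cdot \frac{1}{37} \left(\left(-1\right) 10 \left(-2\right) + 2072\right) \left(-82\right) = 42 \cdot \frac{1}{37} \left(20 + 2072\right) \left(-82\right) = 42 \cdot \frac{1}{37} \cdot 2092 \left(-82\right) = \frac{87864}{37} \left(-82\right) = - \frac{7204848}{37}$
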